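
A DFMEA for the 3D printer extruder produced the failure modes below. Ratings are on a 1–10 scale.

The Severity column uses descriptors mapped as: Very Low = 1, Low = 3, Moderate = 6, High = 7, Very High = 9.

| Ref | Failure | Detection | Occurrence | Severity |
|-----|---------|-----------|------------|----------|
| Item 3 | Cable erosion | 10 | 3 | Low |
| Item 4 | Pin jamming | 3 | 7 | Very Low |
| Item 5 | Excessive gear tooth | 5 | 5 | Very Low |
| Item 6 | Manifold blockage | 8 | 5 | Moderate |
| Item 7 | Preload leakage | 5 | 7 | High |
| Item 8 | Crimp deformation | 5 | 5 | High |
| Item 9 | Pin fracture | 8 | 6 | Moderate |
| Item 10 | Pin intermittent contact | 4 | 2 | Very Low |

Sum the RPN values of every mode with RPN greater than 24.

1063

RPN = Severity × Occurrence × Detection:
  Item 3: 3 × 3 × 10 = 90
  Item 4: 1 × 7 × 3 = 21
  Item 5: 1 × 5 × 5 = 25
  Item 6: 6 × 5 × 8 = 240
  Item 7: 7 × 7 × 5 = 245
  Item 8: 7 × 5 × 5 = 175
  Item 9: 6 × 6 × 8 = 288
  Item 10: 1 × 2 × 4 = 8
RPN > 24: Item 3 (90), Item 5 (25), Item 6 (240), Item 7 (245), Item 8 (175), Item 9 (288).
Sum: 90 + 25 + 240 + 245 + 175 + 288 = 1063.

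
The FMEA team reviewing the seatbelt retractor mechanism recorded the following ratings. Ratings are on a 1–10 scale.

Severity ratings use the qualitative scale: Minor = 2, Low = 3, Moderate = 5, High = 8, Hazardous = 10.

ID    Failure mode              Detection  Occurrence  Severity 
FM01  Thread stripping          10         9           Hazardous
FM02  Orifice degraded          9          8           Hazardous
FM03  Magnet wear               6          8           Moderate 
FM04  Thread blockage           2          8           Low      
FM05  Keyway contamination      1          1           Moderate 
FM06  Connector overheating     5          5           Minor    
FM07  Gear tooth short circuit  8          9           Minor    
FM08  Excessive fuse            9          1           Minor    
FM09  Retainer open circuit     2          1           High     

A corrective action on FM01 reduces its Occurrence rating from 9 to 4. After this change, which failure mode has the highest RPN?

RPN = Severity × Occurrence × Detection:
  FM01: 10 × 9 × 10 = 900
  FM02: 10 × 8 × 9 = 720
  FM03: 5 × 8 × 6 = 240
  FM04: 3 × 8 × 2 = 48
  FM05: 5 × 1 × 1 = 5
  FM06: 2 × 5 × 5 = 50
  FM07: 2 × 9 × 8 = 144
  FM08: 2 × 1 × 9 = 18
  FM09: 8 × 1 × 2 = 16
After action: FM01 → 10 × 4 × 10 = 400.
Revised RPNs: FM02=720, FM01=400, FM03=240, FM07=144, FM06=50, FM04=48, FM08=18, FM09=16, FM05=5.
Highest is now FM02 (720).

FM02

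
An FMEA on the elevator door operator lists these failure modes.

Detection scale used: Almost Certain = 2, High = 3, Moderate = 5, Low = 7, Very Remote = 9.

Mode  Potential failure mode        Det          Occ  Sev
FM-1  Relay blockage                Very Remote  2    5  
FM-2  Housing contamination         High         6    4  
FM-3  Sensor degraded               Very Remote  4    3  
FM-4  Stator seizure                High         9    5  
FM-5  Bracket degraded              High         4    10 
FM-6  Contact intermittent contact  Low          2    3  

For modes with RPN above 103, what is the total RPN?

RPN = Severity × Occurrence × Detection:
  FM-1: 5 × 2 × 9 = 90
  FM-2: 4 × 6 × 3 = 72
  FM-3: 3 × 4 × 9 = 108
  FM-4: 5 × 9 × 3 = 135
  FM-5: 10 × 4 × 3 = 120
  FM-6: 3 × 2 × 7 = 42
RPN > 103: FM-3 (108), FM-4 (135), FM-5 (120).
Sum: 108 + 135 + 120 = 363.

363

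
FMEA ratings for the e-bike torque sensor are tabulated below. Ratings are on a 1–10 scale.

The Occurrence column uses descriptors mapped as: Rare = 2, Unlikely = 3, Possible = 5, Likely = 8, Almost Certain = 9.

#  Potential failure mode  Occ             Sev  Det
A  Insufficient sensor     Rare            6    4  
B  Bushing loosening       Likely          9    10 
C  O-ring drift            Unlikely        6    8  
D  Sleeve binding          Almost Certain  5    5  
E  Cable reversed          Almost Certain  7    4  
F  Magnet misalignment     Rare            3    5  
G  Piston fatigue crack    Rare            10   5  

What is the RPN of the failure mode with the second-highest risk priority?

RPN = Severity × Occurrence × Detection:
  A: 6 × 2 × 4 = 48
  B: 9 × 8 × 10 = 720
  C: 6 × 3 × 8 = 144
  D: 5 × 9 × 5 = 225
  E: 7 × 9 × 4 = 252
  F: 3 × 2 × 5 = 30
  G: 10 × 2 × 5 = 100
Sorted descending: 720, 252, 225, 144, 100, 48, 30.
The second-highest RPN is 252 (E).

252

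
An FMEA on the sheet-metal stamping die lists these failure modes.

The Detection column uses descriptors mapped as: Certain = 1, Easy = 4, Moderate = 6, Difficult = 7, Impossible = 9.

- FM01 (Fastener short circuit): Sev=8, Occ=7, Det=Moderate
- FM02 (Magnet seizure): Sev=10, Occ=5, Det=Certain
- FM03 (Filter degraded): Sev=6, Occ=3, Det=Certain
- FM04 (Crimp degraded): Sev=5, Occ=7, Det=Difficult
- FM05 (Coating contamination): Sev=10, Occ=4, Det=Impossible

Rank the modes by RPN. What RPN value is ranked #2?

RPN = Severity × Occurrence × Detection:
  FM01: 8 × 7 × 6 = 336
  FM02: 10 × 5 × 1 = 50
  FM03: 6 × 3 × 1 = 18
  FM04: 5 × 7 × 7 = 245
  FM05: 10 × 4 × 9 = 360
Sorted descending: 360, 336, 245, 50, 18.
The second-highest RPN is 336 (FM01).

336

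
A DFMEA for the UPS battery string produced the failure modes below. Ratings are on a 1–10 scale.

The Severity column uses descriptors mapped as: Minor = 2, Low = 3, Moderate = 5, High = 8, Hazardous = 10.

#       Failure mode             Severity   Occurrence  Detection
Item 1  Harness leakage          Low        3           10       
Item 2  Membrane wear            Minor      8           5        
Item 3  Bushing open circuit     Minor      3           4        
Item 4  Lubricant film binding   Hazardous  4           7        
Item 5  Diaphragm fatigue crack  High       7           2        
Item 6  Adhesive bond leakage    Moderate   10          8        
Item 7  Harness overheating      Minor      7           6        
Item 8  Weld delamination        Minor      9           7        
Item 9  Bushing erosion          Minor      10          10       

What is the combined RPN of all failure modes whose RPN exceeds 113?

RPN = Severity × Occurrence × Detection:
  Item 1: 3 × 3 × 10 = 90
  Item 2: 2 × 8 × 5 = 80
  Item 3: 2 × 3 × 4 = 24
  Item 4: 10 × 4 × 7 = 280
  Item 5: 8 × 7 × 2 = 112
  Item 6: 5 × 10 × 8 = 400
  Item 7: 2 × 7 × 6 = 84
  Item 8: 2 × 9 × 7 = 126
  Item 9: 2 × 10 × 10 = 200
RPN > 113: Item 4 (280), Item 6 (400), Item 8 (126), Item 9 (200).
Sum: 280 + 400 + 126 + 200 = 1006.

1006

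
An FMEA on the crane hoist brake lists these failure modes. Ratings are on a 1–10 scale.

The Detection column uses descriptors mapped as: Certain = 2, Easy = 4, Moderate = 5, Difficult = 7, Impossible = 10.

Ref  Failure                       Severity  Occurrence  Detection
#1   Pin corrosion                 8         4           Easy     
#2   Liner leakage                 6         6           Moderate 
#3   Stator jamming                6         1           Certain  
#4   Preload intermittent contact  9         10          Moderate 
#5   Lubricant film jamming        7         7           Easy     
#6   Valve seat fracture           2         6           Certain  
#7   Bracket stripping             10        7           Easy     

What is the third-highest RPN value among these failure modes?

196

RPN = Severity × Occurrence × Detection:
  #1: 8 × 4 × 4 = 128
  #2: 6 × 6 × 5 = 180
  #3: 6 × 1 × 2 = 12
  #4: 9 × 10 × 5 = 450
  #5: 7 × 7 × 4 = 196
  #6: 2 × 6 × 2 = 24
  #7: 10 × 7 × 4 = 280
Sorted descending: 450, 280, 196, 180, 128, 24, 12.
The third-highest RPN is 196 (#5).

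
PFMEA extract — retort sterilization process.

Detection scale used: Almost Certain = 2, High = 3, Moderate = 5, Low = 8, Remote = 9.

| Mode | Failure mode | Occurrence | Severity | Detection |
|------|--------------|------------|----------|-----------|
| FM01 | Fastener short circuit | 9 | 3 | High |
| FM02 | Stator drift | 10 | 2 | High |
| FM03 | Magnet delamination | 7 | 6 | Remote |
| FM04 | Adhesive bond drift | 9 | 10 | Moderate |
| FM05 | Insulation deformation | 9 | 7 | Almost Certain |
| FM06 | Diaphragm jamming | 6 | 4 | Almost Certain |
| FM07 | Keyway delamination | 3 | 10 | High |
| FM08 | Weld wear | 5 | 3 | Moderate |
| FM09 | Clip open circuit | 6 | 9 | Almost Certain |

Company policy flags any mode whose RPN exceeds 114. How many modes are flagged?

RPN = Severity × Occurrence × Detection:
  FM01: 3 × 9 × 3 = 81
  FM02: 2 × 10 × 3 = 60
  FM03: 6 × 7 × 9 = 378
  FM04: 10 × 9 × 5 = 450
  FM05: 7 × 9 × 2 = 126
  FM06: 4 × 6 × 2 = 48
  FM07: 10 × 3 × 3 = 90
  FM08: 3 × 5 × 5 = 75
  FM09: 9 × 6 × 2 = 108
Modes with RPN > 114: FM03 (378), FM04 (450), FM05 (126) → 3.

3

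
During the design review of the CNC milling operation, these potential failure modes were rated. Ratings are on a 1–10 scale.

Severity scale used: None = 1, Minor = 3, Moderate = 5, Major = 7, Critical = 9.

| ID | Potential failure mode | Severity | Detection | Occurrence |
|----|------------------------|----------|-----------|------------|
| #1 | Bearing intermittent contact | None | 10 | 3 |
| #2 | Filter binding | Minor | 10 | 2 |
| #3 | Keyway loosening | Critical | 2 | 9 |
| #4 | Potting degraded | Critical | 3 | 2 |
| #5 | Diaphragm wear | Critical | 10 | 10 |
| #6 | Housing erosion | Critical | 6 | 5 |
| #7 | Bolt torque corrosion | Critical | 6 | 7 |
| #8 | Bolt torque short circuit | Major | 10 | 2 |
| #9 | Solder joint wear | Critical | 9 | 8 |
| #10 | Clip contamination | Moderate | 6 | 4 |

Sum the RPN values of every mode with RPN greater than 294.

RPN = Severity × Occurrence × Detection:
  #1: 1 × 3 × 10 = 30
  #2: 3 × 2 × 10 = 60
  #3: 9 × 9 × 2 = 162
  #4: 9 × 2 × 3 = 54
  #5: 9 × 10 × 10 = 900
  #6: 9 × 5 × 6 = 270
  #7: 9 × 7 × 6 = 378
  #8: 7 × 2 × 10 = 140
  #9: 9 × 8 × 9 = 648
  #10: 5 × 4 × 6 = 120
RPN > 294: #5 (900), #7 (378), #9 (648).
Sum: 900 + 378 + 648 = 1926.

1926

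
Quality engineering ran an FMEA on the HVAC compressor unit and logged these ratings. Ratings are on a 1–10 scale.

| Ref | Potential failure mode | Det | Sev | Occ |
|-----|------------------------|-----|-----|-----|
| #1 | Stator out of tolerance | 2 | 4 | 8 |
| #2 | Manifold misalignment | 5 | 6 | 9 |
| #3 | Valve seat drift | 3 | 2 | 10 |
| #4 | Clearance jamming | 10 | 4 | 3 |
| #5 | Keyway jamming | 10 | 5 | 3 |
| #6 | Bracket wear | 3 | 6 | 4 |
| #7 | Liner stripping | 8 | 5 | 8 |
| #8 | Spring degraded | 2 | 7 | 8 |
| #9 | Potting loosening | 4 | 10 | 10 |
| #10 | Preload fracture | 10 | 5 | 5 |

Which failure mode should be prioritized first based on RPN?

#9

RPN = Severity × Occurrence × Detection:
  #1: 4 × 8 × 2 = 64
  #2: 6 × 9 × 5 = 270
  #3: 2 × 10 × 3 = 60
  #4: 4 × 3 × 10 = 120
  #5: 5 × 3 × 10 = 150
  #6: 6 × 4 × 3 = 72
  #7: 5 × 8 × 8 = 320
  #8: 7 × 8 × 2 = 112
  #9: 10 × 10 × 4 = 400
  #10: 5 × 5 × 10 = 250
Highest RPN is 400 → #9.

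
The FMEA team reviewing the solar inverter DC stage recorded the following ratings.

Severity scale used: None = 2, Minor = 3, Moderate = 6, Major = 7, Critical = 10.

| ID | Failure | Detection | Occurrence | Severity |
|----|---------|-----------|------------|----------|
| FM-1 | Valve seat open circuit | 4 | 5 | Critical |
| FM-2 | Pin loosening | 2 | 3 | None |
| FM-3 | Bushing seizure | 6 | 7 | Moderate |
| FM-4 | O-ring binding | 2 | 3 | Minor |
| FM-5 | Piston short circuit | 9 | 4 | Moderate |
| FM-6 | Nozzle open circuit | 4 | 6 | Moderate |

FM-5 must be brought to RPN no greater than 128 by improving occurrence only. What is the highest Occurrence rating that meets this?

FM-5: S=6, O=4, D=9 → current RPN = 216.
Fixed product = 54. Need 54 × O ≤ 128, so O ≤ 128/54 = 2.37.
Maximum integer Occurrence rating = 2 (gives RPN 108; O=3 would give 162 > 128).

2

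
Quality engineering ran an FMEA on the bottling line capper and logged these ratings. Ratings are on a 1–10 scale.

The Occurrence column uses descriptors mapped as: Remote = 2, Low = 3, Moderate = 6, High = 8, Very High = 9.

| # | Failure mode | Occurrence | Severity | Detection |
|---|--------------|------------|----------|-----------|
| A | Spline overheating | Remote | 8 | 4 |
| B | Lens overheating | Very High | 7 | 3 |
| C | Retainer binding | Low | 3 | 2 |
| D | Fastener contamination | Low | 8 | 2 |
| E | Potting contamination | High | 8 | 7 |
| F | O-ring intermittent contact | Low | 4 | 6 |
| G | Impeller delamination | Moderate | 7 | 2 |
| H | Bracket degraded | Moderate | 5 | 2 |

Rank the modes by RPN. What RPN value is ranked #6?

RPN = Severity × Occurrence × Detection:
  A: 8 × 2 × 4 = 64
  B: 7 × 9 × 3 = 189
  C: 3 × 3 × 2 = 18
  D: 8 × 3 × 2 = 48
  E: 8 × 8 × 7 = 448
  F: 4 × 3 × 6 = 72
  G: 7 × 6 × 2 = 84
  H: 5 × 6 × 2 = 60
Sorted descending: 448, 189, 84, 72, 64, 60, 48, 18.
The sixth-highest RPN is 60 (H).

60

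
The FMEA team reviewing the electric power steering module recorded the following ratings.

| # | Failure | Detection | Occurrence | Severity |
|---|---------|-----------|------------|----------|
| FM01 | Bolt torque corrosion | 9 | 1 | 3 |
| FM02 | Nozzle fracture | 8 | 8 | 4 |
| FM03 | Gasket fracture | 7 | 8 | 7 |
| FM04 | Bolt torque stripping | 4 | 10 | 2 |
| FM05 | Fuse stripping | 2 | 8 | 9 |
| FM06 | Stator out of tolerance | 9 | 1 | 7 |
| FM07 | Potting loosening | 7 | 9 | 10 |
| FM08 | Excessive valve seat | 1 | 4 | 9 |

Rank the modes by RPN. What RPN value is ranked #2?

392

RPN = Severity × Occurrence × Detection:
  FM01: 3 × 1 × 9 = 27
  FM02: 4 × 8 × 8 = 256
  FM03: 7 × 8 × 7 = 392
  FM04: 2 × 10 × 4 = 80
  FM05: 9 × 8 × 2 = 144
  FM06: 7 × 1 × 9 = 63
  FM07: 10 × 9 × 7 = 630
  FM08: 9 × 4 × 1 = 36
Sorted descending: 630, 392, 256, 144, 80, 63, 36, 27.
The second-highest RPN is 392 (FM03).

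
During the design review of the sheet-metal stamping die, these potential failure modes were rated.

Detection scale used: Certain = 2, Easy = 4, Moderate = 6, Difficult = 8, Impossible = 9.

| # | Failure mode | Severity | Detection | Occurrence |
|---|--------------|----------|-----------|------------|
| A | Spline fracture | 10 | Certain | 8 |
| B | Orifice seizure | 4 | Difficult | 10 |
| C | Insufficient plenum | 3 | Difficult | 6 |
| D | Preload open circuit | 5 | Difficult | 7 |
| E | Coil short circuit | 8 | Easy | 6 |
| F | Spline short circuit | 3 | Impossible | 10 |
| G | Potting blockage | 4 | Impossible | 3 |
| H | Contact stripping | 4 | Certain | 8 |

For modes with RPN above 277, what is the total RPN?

600

RPN = Severity × Occurrence × Detection:
  A: 10 × 8 × 2 = 160
  B: 4 × 10 × 8 = 320
  C: 3 × 6 × 8 = 144
  D: 5 × 7 × 8 = 280
  E: 8 × 6 × 4 = 192
  F: 3 × 10 × 9 = 270
  G: 4 × 3 × 9 = 108
  H: 4 × 8 × 2 = 64
RPN > 277: B (320), D (280).
Sum: 320 + 280 = 600.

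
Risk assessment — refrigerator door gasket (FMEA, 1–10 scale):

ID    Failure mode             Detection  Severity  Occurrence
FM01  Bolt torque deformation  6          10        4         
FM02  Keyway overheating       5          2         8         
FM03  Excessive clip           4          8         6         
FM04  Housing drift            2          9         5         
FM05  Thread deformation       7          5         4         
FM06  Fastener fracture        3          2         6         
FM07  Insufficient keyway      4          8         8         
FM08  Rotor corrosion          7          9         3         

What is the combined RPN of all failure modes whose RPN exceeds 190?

688

RPN = Severity × Occurrence × Detection:
  FM01: 10 × 4 × 6 = 240
  FM02: 2 × 8 × 5 = 80
  FM03: 8 × 6 × 4 = 192
  FM04: 9 × 5 × 2 = 90
  FM05: 5 × 4 × 7 = 140
  FM06: 2 × 6 × 3 = 36
  FM07: 8 × 8 × 4 = 256
  FM08: 9 × 3 × 7 = 189
RPN > 190: FM01 (240), FM03 (192), FM07 (256).
Sum: 240 + 192 + 256 = 688.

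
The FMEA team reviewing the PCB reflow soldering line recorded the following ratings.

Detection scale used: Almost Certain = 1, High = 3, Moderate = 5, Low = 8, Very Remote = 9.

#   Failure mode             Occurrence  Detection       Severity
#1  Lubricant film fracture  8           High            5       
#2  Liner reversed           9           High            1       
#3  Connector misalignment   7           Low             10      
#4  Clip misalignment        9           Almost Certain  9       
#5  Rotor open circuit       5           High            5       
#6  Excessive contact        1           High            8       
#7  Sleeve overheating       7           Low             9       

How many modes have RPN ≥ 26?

6

RPN = Severity × Occurrence × Detection:
  #1: 5 × 8 × 3 = 120
  #2: 1 × 9 × 3 = 27
  #3: 10 × 7 × 8 = 560
  #4: 9 × 9 × 1 = 81
  #5: 5 × 5 × 3 = 75
  #6: 8 × 1 × 3 = 24
  #7: 9 × 7 × 8 = 504
Modes with RPN ≥ 26: #1 (120), #2 (27), #3 (560), #4 (81), #5 (75), #7 (504) → 6.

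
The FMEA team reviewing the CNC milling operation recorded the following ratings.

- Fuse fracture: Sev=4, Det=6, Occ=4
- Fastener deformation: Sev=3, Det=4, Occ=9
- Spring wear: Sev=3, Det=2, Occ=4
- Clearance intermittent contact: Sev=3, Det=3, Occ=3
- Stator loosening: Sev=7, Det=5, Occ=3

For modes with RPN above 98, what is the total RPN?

213

RPN = Severity × Occurrence × Detection:
  Fuse fracture: 4 × 4 × 6 = 96
  Fastener deformation: 3 × 9 × 4 = 108
  Spring wear: 3 × 4 × 2 = 24
  Clearance intermittent contact: 3 × 3 × 3 = 27
  Stator loosening: 7 × 3 × 5 = 105
RPN > 98: Fastener deformation (108), Stator loosening (105).
Sum: 108 + 105 = 213.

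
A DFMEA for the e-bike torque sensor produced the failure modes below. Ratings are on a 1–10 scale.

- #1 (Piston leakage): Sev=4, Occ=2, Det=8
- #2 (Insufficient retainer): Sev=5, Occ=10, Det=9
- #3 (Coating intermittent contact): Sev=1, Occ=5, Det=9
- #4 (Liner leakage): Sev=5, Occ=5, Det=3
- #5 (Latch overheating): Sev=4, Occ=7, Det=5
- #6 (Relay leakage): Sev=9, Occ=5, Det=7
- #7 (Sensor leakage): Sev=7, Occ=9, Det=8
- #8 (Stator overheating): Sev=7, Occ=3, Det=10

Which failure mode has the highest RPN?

RPN = Severity × Occurrence × Detection:
  #1: 4 × 2 × 8 = 64
  #2: 5 × 10 × 9 = 450
  #3: 1 × 5 × 9 = 45
  #4: 5 × 5 × 3 = 75
  #5: 4 × 7 × 5 = 140
  #6: 9 × 5 × 7 = 315
  #7: 7 × 9 × 8 = 504
  #8: 7 × 3 × 10 = 210
Highest RPN is 504 → #7.

#7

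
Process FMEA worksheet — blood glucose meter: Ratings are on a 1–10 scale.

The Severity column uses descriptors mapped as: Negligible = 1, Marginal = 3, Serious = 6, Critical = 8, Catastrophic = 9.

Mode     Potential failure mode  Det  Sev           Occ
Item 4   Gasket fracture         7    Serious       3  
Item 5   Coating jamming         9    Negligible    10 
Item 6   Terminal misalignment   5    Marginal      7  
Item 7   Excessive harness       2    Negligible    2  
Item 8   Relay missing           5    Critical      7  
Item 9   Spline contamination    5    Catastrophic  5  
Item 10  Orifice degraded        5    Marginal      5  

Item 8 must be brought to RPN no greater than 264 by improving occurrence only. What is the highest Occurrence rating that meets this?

6

Item 8: S=8, O=7, D=5 → current RPN = 280.
Fixed product = 40. Need 40 × O ≤ 264, so O ≤ 264/40 = 6.60.
Maximum integer Occurrence rating = 6 (gives RPN 240; O=7 would give 280 > 264).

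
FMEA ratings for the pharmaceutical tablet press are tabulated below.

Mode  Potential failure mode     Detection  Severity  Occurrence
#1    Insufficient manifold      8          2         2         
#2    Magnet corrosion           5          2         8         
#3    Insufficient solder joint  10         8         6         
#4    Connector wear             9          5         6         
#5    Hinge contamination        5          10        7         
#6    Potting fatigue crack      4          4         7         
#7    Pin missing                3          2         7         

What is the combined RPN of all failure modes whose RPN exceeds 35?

RPN = Severity × Occurrence × Detection:
  #1: 2 × 2 × 8 = 32
  #2: 2 × 8 × 5 = 80
  #3: 8 × 6 × 10 = 480
  #4: 5 × 6 × 9 = 270
  #5: 10 × 7 × 5 = 350
  #6: 4 × 7 × 4 = 112
  #7: 2 × 7 × 3 = 42
RPN > 35: #2 (80), #3 (480), #4 (270), #5 (350), #6 (112), #7 (42).
Sum: 80 + 480 + 270 + 350 + 112 + 42 = 1334.

1334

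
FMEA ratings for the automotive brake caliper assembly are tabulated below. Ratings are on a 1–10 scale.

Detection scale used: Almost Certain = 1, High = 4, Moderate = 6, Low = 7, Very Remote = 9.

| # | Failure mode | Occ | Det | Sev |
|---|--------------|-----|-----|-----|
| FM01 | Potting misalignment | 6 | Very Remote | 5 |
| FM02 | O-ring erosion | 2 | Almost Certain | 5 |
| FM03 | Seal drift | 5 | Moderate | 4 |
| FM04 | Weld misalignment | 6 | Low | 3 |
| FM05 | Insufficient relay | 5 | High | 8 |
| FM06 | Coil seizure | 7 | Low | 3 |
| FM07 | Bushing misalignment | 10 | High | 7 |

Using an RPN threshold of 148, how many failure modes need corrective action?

3

RPN = Severity × Occurrence × Detection:
  FM01: 5 × 6 × 9 = 270
  FM02: 5 × 2 × 1 = 10
  FM03: 4 × 5 × 6 = 120
  FM04: 3 × 6 × 7 = 126
  FM05: 8 × 5 × 4 = 160
  FM06: 3 × 7 × 7 = 147
  FM07: 7 × 10 × 4 = 280
Modes with RPN ≥ 148: FM01 (270), FM05 (160), FM07 (280) → 3.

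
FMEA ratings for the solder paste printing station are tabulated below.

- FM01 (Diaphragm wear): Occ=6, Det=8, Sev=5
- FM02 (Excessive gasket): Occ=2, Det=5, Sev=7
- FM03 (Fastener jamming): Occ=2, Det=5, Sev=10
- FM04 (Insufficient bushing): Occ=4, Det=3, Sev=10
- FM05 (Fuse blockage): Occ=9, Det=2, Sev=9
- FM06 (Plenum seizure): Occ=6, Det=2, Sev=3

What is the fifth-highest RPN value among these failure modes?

RPN = Severity × Occurrence × Detection:
  FM01: 5 × 6 × 8 = 240
  FM02: 7 × 2 × 5 = 70
  FM03: 10 × 2 × 5 = 100
  FM04: 10 × 4 × 3 = 120
  FM05: 9 × 9 × 2 = 162
  FM06: 3 × 6 × 2 = 36
Sorted descending: 240, 162, 120, 100, 70, 36.
The fifth-highest RPN is 70 (FM02).

70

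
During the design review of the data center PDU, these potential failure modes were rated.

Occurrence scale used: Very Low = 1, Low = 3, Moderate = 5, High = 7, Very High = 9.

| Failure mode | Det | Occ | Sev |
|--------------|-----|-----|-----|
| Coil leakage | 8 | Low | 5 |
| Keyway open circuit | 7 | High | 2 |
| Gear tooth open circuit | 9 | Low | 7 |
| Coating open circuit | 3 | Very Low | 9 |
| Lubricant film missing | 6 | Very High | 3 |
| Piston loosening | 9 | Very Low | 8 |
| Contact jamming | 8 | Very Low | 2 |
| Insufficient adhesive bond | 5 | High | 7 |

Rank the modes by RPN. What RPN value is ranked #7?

27

RPN = Severity × Occurrence × Detection:
  Coil leakage: 5 × 3 × 8 = 120
  Keyway open circuit: 2 × 7 × 7 = 98
  Gear tooth open circuit: 7 × 3 × 9 = 189
  Coating open circuit: 9 × 1 × 3 = 27
  Lubricant film missing: 3 × 9 × 6 = 162
  Piston loosening: 8 × 1 × 9 = 72
  Contact jamming: 2 × 1 × 8 = 16
  Insufficient adhesive bond: 7 × 7 × 5 = 245
Sorted descending: 245, 189, 162, 120, 98, 72, 27, 16.
The seventh-highest RPN is 27 (Coating open circuit).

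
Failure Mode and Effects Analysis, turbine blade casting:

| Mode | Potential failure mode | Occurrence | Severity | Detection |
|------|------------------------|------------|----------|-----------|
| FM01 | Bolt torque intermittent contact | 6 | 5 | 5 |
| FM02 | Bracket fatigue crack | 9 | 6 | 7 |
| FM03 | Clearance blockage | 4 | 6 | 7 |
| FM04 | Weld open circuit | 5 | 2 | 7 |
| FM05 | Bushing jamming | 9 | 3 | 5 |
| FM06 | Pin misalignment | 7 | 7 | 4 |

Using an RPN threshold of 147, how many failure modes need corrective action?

RPN = Severity × Occurrence × Detection:
  FM01: 5 × 6 × 5 = 150
  FM02: 6 × 9 × 7 = 378
  FM03: 6 × 4 × 7 = 168
  FM04: 2 × 5 × 7 = 70
  FM05: 3 × 9 × 5 = 135
  FM06: 7 × 7 × 4 = 196
Modes with RPN ≥ 147: FM01 (150), FM02 (378), FM03 (168), FM06 (196) → 4.

4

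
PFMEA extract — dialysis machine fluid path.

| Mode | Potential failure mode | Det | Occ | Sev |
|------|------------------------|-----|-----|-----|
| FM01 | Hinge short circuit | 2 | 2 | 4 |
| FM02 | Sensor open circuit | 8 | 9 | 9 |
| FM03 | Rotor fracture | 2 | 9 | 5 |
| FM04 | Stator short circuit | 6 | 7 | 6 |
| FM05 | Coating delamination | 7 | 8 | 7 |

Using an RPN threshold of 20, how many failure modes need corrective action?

4

RPN = Severity × Occurrence × Detection:
  FM01: 4 × 2 × 2 = 16
  FM02: 9 × 9 × 8 = 648
  FM03: 5 × 9 × 2 = 90
  FM04: 6 × 7 × 6 = 252
  FM05: 7 × 8 × 7 = 392
Modes with RPN ≥ 20: FM02 (648), FM03 (90), FM04 (252), FM05 (392) → 4.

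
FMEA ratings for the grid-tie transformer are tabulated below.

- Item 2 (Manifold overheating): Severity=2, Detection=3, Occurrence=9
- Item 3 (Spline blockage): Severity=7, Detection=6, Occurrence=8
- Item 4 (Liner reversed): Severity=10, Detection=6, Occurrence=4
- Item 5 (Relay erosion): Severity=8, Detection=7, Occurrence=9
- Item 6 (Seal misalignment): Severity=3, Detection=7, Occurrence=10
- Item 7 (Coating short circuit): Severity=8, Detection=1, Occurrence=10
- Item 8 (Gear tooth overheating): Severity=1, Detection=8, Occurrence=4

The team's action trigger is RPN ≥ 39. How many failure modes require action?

6

RPN = Severity × Occurrence × Detection:
  Item 2: 2 × 9 × 3 = 54
  Item 3: 7 × 8 × 6 = 336
  Item 4: 10 × 4 × 6 = 240
  Item 5: 8 × 9 × 7 = 504
  Item 6: 3 × 10 × 7 = 210
  Item 7: 8 × 10 × 1 = 80
  Item 8: 1 × 4 × 8 = 32
Modes with RPN ≥ 39: Item 2 (54), Item 3 (336), Item 4 (240), Item 5 (504), Item 6 (210), Item 7 (80) → 6.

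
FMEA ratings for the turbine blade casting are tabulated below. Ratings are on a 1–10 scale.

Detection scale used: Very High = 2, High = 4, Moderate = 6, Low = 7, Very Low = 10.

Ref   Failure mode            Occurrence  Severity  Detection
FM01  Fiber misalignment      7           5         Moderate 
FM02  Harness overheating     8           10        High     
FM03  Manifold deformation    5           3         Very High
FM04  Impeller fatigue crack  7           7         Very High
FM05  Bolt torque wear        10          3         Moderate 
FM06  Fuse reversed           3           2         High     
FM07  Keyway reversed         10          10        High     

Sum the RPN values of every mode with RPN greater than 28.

1238

RPN = Severity × Occurrence × Detection:
  FM01: 5 × 7 × 6 = 210
  FM02: 10 × 8 × 4 = 320
  FM03: 3 × 5 × 2 = 30
  FM04: 7 × 7 × 2 = 98
  FM05: 3 × 10 × 6 = 180
  FM06: 2 × 3 × 4 = 24
  FM07: 10 × 10 × 4 = 400
RPN > 28: FM01 (210), FM02 (320), FM03 (30), FM04 (98), FM05 (180), FM07 (400).
Sum: 210 + 320 + 30 + 98 + 180 + 400 = 1238.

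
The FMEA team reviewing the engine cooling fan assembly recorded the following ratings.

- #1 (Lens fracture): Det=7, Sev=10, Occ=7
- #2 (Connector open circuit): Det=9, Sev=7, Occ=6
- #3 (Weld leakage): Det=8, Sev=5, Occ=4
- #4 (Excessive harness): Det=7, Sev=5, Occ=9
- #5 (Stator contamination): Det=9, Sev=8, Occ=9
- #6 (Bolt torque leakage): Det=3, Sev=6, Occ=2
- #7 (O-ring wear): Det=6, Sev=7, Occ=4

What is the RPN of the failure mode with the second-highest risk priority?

RPN = Severity × Occurrence × Detection:
  #1: 10 × 7 × 7 = 490
  #2: 7 × 6 × 9 = 378
  #3: 5 × 4 × 8 = 160
  #4: 5 × 9 × 7 = 315
  #5: 8 × 9 × 9 = 648
  #6: 6 × 2 × 3 = 36
  #7: 7 × 4 × 6 = 168
Sorted descending: 648, 490, 378, 315, 168, 160, 36.
The second-highest RPN is 490 (#1).

490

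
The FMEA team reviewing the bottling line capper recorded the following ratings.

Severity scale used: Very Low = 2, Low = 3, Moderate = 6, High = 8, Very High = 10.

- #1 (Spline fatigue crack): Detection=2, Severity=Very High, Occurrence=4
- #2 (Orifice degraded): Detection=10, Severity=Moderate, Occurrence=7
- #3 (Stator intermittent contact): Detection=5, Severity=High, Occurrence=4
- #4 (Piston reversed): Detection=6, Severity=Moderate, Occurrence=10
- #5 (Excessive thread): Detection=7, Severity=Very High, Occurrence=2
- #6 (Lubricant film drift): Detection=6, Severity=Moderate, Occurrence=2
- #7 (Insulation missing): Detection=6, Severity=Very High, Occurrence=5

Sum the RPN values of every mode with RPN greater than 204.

RPN = Severity × Occurrence × Detection:
  #1: 10 × 4 × 2 = 80
  #2: 6 × 7 × 10 = 420
  #3: 8 × 4 × 5 = 160
  #4: 6 × 10 × 6 = 360
  #5: 10 × 2 × 7 = 140
  #6: 6 × 2 × 6 = 72
  #7: 10 × 5 × 6 = 300
RPN > 204: #2 (420), #4 (360), #7 (300).
Sum: 420 + 360 + 300 = 1080.

1080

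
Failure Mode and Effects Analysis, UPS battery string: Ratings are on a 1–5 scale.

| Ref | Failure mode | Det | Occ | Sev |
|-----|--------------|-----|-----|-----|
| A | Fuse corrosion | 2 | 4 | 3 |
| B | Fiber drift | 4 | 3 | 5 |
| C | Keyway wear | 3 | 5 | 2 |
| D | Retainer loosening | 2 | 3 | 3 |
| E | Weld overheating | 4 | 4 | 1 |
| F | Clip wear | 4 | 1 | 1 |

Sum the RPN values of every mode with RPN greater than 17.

RPN = Severity × Occurrence × Detection:
  A: 3 × 4 × 2 = 24
  B: 5 × 3 × 4 = 60
  C: 2 × 5 × 3 = 30
  D: 3 × 3 × 2 = 18
  E: 1 × 4 × 4 = 16
  F: 1 × 1 × 4 = 4
RPN > 17: A (24), B (60), C (30), D (18).
Sum: 24 + 60 + 30 + 18 = 132.

132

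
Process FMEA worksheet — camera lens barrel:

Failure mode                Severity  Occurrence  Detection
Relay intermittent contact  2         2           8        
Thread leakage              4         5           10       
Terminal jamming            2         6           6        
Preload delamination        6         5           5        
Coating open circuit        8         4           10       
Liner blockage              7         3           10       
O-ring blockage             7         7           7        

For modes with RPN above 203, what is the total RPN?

RPN = Severity × Occurrence × Detection:
  Relay intermittent contact: 2 × 2 × 8 = 32
  Thread leakage: 4 × 5 × 10 = 200
  Terminal jamming: 2 × 6 × 6 = 72
  Preload delamination: 6 × 5 × 5 = 150
  Coating open circuit: 8 × 4 × 10 = 320
  Liner blockage: 7 × 3 × 10 = 210
  O-ring blockage: 7 × 7 × 7 = 343
RPN > 203: Coating open circuit (320), Liner blockage (210), O-ring blockage (343).
Sum: 320 + 210 + 343 = 873.

873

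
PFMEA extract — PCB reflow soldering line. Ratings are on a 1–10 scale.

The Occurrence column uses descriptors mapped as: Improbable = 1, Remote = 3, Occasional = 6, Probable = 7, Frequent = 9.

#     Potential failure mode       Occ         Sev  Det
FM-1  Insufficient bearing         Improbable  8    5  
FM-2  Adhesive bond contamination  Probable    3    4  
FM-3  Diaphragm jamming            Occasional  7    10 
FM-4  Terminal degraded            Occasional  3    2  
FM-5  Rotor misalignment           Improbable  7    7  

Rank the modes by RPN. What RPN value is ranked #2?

84

RPN = Severity × Occurrence × Detection:
  FM-1: 8 × 1 × 5 = 40
  FM-2: 3 × 7 × 4 = 84
  FM-3: 7 × 6 × 10 = 420
  FM-4: 3 × 6 × 2 = 36
  FM-5: 7 × 1 × 7 = 49
Sorted descending: 420, 84, 49, 40, 36.
The second-highest RPN is 84 (FM-2).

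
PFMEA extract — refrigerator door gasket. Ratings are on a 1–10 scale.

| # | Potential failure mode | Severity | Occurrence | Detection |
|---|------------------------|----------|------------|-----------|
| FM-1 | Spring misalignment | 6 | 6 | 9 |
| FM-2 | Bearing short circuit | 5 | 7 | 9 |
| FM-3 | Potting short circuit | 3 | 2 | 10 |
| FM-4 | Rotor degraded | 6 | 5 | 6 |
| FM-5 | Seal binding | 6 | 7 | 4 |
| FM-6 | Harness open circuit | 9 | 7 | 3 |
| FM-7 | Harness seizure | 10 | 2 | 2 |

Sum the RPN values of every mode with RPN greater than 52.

RPN = Severity × Occurrence × Detection:
  FM-1: 6 × 6 × 9 = 324
  FM-2: 5 × 7 × 9 = 315
  FM-3: 3 × 2 × 10 = 60
  FM-4: 6 × 5 × 6 = 180
  FM-5: 6 × 7 × 4 = 168
  FM-6: 9 × 7 × 3 = 189
  FM-7: 10 × 2 × 2 = 40
RPN > 52: FM-1 (324), FM-2 (315), FM-3 (60), FM-4 (180), FM-5 (168), FM-6 (189).
Sum: 324 + 315 + 60 + 180 + 168 + 189 = 1236.

1236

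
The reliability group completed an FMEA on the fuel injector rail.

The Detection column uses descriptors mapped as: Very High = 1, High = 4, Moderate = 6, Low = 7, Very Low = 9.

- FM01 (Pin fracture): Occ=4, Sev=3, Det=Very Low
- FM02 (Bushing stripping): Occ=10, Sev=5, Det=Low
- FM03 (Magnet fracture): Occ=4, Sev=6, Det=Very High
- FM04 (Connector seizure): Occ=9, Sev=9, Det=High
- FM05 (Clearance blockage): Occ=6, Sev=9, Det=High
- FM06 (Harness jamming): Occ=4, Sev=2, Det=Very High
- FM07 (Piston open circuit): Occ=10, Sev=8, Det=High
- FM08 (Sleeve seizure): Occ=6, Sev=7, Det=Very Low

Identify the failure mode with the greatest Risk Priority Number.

RPN = Severity × Occurrence × Detection:
  FM01: 3 × 4 × 9 = 108
  FM02: 5 × 10 × 7 = 350
  FM03: 6 × 4 × 1 = 24
  FM04: 9 × 9 × 4 = 324
  FM05: 9 × 6 × 4 = 216
  FM06: 2 × 4 × 1 = 8
  FM07: 8 × 10 × 4 = 320
  FM08: 7 × 6 × 9 = 378
Highest RPN is 378 → FM08.

FM08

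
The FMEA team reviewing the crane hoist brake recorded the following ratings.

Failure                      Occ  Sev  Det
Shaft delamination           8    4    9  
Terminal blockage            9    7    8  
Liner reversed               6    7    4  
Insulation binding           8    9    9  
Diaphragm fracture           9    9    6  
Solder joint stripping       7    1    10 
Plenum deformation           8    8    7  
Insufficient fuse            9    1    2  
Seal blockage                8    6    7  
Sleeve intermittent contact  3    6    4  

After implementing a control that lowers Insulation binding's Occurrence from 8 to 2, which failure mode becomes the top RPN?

Terminal blockage

RPN = Severity × Occurrence × Detection:
  Shaft delamination: 4 × 8 × 9 = 288
  Terminal blockage: 7 × 9 × 8 = 504
  Liner reversed: 7 × 6 × 4 = 168
  Insulation binding: 9 × 8 × 9 = 648
  Diaphragm fracture: 9 × 9 × 6 = 486
  Solder joint stripping: 1 × 7 × 10 = 70
  Plenum deformation: 8 × 8 × 7 = 448
  Insufficient fuse: 1 × 9 × 2 = 18
  Seal blockage: 6 × 8 × 7 = 336
  Sleeve intermittent contact: 6 × 3 × 4 = 72
After action: Insulation binding → 9 × 2 × 9 = 162.
Revised RPNs: Terminal blockage=504, Diaphragm fracture=486, Plenum deformation=448, Seal blockage=336, Shaft delamination=288, Liner reversed=168, Insulation binding=162, Sleeve intermittent contact=72, Solder joint stripping=70, Insufficient fuse=18.
Highest is now Terminal blockage (504).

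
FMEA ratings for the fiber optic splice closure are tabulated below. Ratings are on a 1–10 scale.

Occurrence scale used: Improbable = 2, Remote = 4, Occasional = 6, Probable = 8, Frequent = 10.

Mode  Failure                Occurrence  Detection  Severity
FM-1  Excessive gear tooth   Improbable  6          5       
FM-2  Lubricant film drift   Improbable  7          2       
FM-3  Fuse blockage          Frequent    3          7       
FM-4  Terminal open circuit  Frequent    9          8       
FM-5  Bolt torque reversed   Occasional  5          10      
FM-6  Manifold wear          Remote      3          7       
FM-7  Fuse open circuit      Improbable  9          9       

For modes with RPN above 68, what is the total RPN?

RPN = Severity × Occurrence × Detection:
  FM-1: 5 × 2 × 6 = 60
  FM-2: 2 × 2 × 7 = 28
  FM-3: 7 × 10 × 3 = 210
  FM-4: 8 × 10 × 9 = 720
  FM-5: 10 × 6 × 5 = 300
  FM-6: 7 × 4 × 3 = 84
  FM-7: 9 × 2 × 9 = 162
RPN > 68: FM-3 (210), FM-4 (720), FM-5 (300), FM-6 (84), FM-7 (162).
Sum: 210 + 720 + 300 + 84 + 162 = 1476.

1476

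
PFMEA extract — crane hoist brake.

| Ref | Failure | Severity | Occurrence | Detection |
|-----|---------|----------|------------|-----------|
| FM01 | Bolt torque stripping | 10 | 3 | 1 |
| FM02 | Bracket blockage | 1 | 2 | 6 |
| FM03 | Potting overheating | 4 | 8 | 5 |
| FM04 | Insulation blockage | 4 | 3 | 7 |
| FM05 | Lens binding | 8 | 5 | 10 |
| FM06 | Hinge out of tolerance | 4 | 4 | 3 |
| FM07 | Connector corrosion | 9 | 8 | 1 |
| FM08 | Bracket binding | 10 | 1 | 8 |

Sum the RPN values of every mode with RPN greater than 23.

RPN = Severity × Occurrence × Detection:
  FM01: 10 × 3 × 1 = 30
  FM02: 1 × 2 × 6 = 12
  FM03: 4 × 8 × 5 = 160
  FM04: 4 × 3 × 7 = 84
  FM05: 8 × 5 × 10 = 400
  FM06: 4 × 4 × 3 = 48
  FM07: 9 × 8 × 1 = 72
  FM08: 10 × 1 × 8 = 80
RPN > 23: FM01 (30), FM03 (160), FM04 (84), FM05 (400), FM06 (48), FM07 (72), FM08 (80).
Sum: 30 + 160 + 84 + 400 + 48 + 72 + 80 = 874.

874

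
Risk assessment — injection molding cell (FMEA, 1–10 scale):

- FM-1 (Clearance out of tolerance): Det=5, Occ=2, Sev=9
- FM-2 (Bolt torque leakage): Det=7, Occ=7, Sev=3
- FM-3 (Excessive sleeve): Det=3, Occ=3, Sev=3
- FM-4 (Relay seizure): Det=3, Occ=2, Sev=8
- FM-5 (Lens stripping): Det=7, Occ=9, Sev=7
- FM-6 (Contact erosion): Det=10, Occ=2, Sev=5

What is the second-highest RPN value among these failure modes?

147

RPN = Severity × Occurrence × Detection:
  FM-1: 9 × 2 × 5 = 90
  FM-2: 3 × 7 × 7 = 147
  FM-3: 3 × 3 × 3 = 27
  FM-4: 8 × 2 × 3 = 48
  FM-5: 7 × 9 × 7 = 441
  FM-6: 5 × 2 × 10 = 100
Sorted descending: 441, 147, 100, 90, 48, 27.
The second-highest RPN is 147 (FM-2).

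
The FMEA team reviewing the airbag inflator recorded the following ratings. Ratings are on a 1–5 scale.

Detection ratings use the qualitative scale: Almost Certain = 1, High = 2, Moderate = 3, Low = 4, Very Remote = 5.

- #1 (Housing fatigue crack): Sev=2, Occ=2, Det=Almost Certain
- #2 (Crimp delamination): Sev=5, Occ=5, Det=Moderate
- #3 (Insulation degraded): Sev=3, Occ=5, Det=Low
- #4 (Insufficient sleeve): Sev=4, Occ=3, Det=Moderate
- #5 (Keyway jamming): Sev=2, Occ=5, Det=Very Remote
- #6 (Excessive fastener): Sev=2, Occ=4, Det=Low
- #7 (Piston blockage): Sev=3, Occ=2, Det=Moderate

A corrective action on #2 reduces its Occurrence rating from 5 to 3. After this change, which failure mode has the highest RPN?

#3

RPN = Severity × Occurrence × Detection:
  #1: 2 × 2 × 1 = 4
  #2: 5 × 5 × 3 = 75
  #3: 3 × 5 × 4 = 60
  #4: 4 × 3 × 3 = 36
  #5: 2 × 5 × 5 = 50
  #6: 2 × 4 × 4 = 32
  #7: 3 × 2 × 3 = 18
After action: #2 → 5 × 3 × 3 = 45.
Revised RPNs: #3=60, #5=50, #2=45, #4=36, #6=32, #7=18, #1=4.
Highest is now #3 (60).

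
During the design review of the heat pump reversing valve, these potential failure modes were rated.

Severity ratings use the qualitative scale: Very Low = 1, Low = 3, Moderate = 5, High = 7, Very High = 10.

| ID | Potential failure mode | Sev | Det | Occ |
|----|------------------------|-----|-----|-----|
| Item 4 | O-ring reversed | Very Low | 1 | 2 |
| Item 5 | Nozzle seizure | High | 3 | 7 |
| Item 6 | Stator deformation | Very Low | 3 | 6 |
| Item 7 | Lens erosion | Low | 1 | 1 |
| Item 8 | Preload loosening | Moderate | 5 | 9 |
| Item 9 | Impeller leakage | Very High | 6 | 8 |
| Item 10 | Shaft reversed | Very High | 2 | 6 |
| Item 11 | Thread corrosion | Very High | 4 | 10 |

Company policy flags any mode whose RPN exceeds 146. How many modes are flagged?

RPN = Severity × Occurrence × Detection:
  Item 4: 1 × 2 × 1 = 2
  Item 5: 7 × 7 × 3 = 147
  Item 6: 1 × 6 × 3 = 18
  Item 7: 3 × 1 × 1 = 3
  Item 8: 5 × 9 × 5 = 225
  Item 9: 10 × 8 × 6 = 480
  Item 10: 10 × 6 × 2 = 120
  Item 11: 10 × 10 × 4 = 400
Modes with RPN > 146: Item 5 (147), Item 8 (225), Item 9 (480), Item 11 (400) → 4.

4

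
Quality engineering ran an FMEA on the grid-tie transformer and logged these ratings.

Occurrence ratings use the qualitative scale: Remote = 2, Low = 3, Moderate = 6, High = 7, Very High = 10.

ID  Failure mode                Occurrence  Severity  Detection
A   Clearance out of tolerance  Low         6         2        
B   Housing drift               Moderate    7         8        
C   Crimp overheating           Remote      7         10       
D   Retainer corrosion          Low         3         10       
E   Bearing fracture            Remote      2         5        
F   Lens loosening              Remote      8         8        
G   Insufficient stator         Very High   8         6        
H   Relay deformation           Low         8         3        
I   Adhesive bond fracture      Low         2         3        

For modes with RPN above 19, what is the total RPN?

RPN = Severity × Occurrence × Detection:
  A: 6 × 3 × 2 = 36
  B: 7 × 6 × 8 = 336
  C: 7 × 2 × 10 = 140
  D: 3 × 3 × 10 = 90
  E: 2 × 2 × 5 = 20
  F: 8 × 2 × 8 = 128
  G: 8 × 10 × 6 = 480
  H: 8 × 3 × 3 = 72
  I: 2 × 3 × 3 = 18
RPN > 19: A (36), B (336), C (140), D (90), E (20), F (128), G (480), H (72).
Sum: 36 + 336 + 140 + 90 + 20 + 128 + 480 + 72 = 1302.

1302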